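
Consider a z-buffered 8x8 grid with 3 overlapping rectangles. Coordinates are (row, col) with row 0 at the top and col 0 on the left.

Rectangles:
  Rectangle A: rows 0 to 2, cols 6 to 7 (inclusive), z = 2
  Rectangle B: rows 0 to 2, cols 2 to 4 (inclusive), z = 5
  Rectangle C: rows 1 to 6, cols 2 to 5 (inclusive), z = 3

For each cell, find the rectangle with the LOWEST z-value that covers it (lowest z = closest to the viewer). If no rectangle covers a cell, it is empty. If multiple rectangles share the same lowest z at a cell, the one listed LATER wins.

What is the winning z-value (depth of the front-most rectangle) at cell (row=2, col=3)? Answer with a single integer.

Answer: 3

Derivation:
Check cell (2,3):
  A: rows 0-2 cols 6-7 -> outside (col miss)
  B: rows 0-2 cols 2-4 z=5 -> covers; best now B (z=5)
  C: rows 1-6 cols 2-5 z=3 -> covers; best now C (z=3)
Winner: C at z=3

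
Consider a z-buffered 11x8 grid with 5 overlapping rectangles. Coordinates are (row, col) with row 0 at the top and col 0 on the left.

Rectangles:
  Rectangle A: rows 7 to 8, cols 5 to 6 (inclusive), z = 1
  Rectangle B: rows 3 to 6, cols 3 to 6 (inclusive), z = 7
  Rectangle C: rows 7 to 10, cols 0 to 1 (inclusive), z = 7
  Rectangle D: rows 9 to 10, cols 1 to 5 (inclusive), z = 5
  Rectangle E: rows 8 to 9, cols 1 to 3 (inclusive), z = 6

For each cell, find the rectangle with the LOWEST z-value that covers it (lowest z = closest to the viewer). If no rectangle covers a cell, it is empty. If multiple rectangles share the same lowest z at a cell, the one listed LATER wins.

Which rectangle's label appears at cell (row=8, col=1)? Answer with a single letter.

Answer: E

Derivation:
Check cell (8,1):
  A: rows 7-8 cols 5-6 -> outside (col miss)
  B: rows 3-6 cols 3-6 -> outside (row miss)
  C: rows 7-10 cols 0-1 z=7 -> covers; best now C (z=7)
  D: rows 9-10 cols 1-5 -> outside (row miss)
  E: rows 8-9 cols 1-3 z=6 -> covers; best now E (z=6)
Winner: E at z=6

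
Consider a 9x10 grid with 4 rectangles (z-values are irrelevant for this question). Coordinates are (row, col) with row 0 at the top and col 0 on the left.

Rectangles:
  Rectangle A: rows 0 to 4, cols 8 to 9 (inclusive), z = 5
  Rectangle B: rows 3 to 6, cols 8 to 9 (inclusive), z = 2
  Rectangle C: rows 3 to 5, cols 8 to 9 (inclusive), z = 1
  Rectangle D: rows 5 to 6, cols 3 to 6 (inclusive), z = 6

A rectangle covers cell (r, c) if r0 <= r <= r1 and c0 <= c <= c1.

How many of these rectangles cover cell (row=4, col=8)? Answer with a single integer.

Check cell (4,8):
  A: rows 0-4 cols 8-9 -> covers
  B: rows 3-6 cols 8-9 -> covers
  C: rows 3-5 cols 8-9 -> covers
  D: rows 5-6 cols 3-6 -> outside (row miss)
Count covering = 3

Answer: 3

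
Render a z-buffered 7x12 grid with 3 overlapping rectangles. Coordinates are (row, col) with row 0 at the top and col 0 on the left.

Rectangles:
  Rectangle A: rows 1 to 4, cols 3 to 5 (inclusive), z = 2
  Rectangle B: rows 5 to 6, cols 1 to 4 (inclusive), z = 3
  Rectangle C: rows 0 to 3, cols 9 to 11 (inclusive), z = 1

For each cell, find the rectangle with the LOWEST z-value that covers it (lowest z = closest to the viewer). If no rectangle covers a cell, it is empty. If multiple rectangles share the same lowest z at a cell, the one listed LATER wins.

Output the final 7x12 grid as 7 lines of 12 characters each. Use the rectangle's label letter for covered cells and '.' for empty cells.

.........CCC
...AAA...CCC
...AAA...CCC
...AAA...CCC
...AAA......
.BBBB.......
.BBBB.......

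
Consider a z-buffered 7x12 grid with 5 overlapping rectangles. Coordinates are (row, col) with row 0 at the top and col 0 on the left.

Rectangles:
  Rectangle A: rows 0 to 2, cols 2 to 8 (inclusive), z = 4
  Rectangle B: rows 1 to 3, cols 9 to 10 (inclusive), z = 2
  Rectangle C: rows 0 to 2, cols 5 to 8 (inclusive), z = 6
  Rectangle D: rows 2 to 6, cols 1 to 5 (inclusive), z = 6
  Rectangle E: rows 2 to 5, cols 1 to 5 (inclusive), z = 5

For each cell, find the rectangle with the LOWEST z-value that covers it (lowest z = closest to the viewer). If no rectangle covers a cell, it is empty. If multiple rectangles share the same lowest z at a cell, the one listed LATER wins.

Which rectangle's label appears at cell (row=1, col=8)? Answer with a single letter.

Check cell (1,8):
  A: rows 0-2 cols 2-8 z=4 -> covers; best now A (z=4)
  B: rows 1-3 cols 9-10 -> outside (col miss)
  C: rows 0-2 cols 5-8 z=6 -> covers; best now A (z=4)
  D: rows 2-6 cols 1-5 -> outside (row miss)
  E: rows 2-5 cols 1-5 -> outside (row miss)
Winner: A at z=4

Answer: A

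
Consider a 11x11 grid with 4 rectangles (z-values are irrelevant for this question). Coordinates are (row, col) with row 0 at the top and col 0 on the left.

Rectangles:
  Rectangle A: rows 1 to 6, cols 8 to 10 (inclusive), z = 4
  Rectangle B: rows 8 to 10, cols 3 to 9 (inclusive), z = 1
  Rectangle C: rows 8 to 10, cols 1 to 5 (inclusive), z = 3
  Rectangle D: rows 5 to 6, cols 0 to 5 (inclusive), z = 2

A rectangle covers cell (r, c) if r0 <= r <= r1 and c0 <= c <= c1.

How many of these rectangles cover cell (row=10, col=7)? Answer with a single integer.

Check cell (10,7):
  A: rows 1-6 cols 8-10 -> outside (row miss)
  B: rows 8-10 cols 3-9 -> covers
  C: rows 8-10 cols 1-5 -> outside (col miss)
  D: rows 5-6 cols 0-5 -> outside (row miss)
Count covering = 1

Answer: 1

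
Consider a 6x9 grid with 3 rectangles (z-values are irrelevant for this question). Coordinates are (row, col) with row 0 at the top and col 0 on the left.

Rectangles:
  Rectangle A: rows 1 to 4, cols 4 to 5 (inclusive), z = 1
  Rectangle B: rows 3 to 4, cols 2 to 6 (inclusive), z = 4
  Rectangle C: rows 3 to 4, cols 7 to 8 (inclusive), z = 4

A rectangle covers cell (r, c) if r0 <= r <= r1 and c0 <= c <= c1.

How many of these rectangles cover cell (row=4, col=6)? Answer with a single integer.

Answer: 1

Derivation:
Check cell (4,6):
  A: rows 1-4 cols 4-5 -> outside (col miss)
  B: rows 3-4 cols 2-6 -> covers
  C: rows 3-4 cols 7-8 -> outside (col miss)
Count covering = 1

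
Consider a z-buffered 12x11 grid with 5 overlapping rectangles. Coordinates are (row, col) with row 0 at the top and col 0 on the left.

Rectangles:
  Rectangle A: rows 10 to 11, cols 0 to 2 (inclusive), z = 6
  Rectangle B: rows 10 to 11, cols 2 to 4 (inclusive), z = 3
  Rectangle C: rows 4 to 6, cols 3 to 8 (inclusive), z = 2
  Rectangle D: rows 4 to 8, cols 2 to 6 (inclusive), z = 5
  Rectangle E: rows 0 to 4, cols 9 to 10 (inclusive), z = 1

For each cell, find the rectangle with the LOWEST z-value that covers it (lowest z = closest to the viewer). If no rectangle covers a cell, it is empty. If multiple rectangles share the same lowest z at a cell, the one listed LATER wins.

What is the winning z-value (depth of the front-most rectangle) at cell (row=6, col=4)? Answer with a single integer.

Answer: 2

Derivation:
Check cell (6,4):
  A: rows 10-11 cols 0-2 -> outside (row miss)
  B: rows 10-11 cols 2-4 -> outside (row miss)
  C: rows 4-6 cols 3-8 z=2 -> covers; best now C (z=2)
  D: rows 4-8 cols 2-6 z=5 -> covers; best now C (z=2)
  E: rows 0-4 cols 9-10 -> outside (row miss)
Winner: C at z=2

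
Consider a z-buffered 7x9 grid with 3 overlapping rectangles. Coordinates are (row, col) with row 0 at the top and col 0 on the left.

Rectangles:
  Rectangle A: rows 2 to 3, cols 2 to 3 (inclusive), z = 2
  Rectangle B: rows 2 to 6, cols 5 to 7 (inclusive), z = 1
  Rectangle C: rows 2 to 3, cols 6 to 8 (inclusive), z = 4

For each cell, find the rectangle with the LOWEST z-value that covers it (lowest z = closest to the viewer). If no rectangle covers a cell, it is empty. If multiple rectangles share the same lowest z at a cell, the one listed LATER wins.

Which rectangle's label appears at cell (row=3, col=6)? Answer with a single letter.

Check cell (3,6):
  A: rows 2-3 cols 2-3 -> outside (col miss)
  B: rows 2-6 cols 5-7 z=1 -> covers; best now B (z=1)
  C: rows 2-3 cols 6-8 z=4 -> covers; best now B (z=1)
Winner: B at z=1

Answer: B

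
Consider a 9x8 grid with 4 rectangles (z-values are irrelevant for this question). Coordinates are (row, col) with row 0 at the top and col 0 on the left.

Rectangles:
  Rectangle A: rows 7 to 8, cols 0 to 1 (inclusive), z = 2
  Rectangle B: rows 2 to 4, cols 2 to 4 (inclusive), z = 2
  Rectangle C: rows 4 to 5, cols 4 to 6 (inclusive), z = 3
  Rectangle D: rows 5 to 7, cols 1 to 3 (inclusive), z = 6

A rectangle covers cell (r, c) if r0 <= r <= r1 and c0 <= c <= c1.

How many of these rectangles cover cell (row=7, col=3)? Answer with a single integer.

Answer: 1

Derivation:
Check cell (7,3):
  A: rows 7-8 cols 0-1 -> outside (col miss)
  B: rows 2-4 cols 2-4 -> outside (row miss)
  C: rows 4-5 cols 4-6 -> outside (row miss)
  D: rows 5-7 cols 1-3 -> covers
Count covering = 1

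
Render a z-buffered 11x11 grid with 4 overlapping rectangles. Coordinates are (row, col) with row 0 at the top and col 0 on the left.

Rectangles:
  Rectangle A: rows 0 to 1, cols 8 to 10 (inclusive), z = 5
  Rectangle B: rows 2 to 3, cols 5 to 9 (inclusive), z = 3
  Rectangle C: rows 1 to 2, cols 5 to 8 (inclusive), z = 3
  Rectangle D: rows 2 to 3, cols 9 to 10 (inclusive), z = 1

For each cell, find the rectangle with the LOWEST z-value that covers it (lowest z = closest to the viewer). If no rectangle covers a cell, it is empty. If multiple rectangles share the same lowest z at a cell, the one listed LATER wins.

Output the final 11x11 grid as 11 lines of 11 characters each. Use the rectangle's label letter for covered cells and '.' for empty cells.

........AAA
.....CCCCAA
.....CCCCDD
.....BBBBDD
...........
...........
...........
...........
...........
...........
...........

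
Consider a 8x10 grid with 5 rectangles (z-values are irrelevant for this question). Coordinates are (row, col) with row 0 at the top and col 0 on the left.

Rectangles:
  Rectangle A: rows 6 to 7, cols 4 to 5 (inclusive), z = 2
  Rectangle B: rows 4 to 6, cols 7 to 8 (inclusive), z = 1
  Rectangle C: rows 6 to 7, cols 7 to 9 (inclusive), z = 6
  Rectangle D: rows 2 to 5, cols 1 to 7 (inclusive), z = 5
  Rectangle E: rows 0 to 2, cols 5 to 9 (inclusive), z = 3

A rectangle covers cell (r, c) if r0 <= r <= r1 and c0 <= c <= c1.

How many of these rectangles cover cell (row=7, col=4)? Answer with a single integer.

Answer: 1

Derivation:
Check cell (7,4):
  A: rows 6-7 cols 4-5 -> covers
  B: rows 4-6 cols 7-8 -> outside (row miss)
  C: rows 6-7 cols 7-9 -> outside (col miss)
  D: rows 2-5 cols 1-7 -> outside (row miss)
  E: rows 0-2 cols 5-9 -> outside (row miss)
Count covering = 1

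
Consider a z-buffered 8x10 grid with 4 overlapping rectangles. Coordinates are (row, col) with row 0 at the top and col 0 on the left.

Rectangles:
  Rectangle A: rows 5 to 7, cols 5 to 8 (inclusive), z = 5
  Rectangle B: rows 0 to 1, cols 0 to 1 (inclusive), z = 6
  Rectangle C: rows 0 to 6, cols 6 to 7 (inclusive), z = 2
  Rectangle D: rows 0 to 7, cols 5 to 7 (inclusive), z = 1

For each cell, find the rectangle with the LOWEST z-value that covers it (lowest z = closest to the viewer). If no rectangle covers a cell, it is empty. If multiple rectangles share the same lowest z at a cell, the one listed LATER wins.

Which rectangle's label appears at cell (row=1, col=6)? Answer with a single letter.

Check cell (1,6):
  A: rows 5-7 cols 5-8 -> outside (row miss)
  B: rows 0-1 cols 0-1 -> outside (col miss)
  C: rows 0-6 cols 6-7 z=2 -> covers; best now C (z=2)
  D: rows 0-7 cols 5-7 z=1 -> covers; best now D (z=1)
Winner: D at z=1

Answer: D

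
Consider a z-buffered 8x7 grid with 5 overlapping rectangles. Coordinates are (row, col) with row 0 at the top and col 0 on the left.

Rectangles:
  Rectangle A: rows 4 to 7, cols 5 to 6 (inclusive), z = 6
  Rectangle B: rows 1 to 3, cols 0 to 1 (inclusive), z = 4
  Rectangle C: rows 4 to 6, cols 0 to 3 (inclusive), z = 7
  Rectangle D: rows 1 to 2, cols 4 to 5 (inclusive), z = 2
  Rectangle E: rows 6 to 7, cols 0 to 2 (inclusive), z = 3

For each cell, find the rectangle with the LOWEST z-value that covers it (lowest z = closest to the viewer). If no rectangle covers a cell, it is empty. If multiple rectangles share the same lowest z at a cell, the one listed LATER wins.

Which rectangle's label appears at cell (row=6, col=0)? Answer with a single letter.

Check cell (6,0):
  A: rows 4-7 cols 5-6 -> outside (col miss)
  B: rows 1-3 cols 0-1 -> outside (row miss)
  C: rows 4-6 cols 0-3 z=7 -> covers; best now C (z=7)
  D: rows 1-2 cols 4-5 -> outside (row miss)
  E: rows 6-7 cols 0-2 z=3 -> covers; best now E (z=3)
Winner: E at z=3

Answer: E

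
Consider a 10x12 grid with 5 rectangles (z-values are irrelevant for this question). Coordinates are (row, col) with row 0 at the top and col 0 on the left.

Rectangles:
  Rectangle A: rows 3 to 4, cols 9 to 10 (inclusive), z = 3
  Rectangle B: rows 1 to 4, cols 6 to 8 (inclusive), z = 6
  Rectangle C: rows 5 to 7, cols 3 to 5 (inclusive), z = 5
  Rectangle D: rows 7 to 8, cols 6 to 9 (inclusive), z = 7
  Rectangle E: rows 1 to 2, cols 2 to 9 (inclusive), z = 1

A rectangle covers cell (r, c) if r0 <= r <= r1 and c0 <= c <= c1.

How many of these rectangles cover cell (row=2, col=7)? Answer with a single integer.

Answer: 2

Derivation:
Check cell (2,7):
  A: rows 3-4 cols 9-10 -> outside (row miss)
  B: rows 1-4 cols 6-8 -> covers
  C: rows 5-7 cols 3-5 -> outside (row miss)
  D: rows 7-8 cols 6-9 -> outside (row miss)
  E: rows 1-2 cols 2-9 -> covers
Count covering = 2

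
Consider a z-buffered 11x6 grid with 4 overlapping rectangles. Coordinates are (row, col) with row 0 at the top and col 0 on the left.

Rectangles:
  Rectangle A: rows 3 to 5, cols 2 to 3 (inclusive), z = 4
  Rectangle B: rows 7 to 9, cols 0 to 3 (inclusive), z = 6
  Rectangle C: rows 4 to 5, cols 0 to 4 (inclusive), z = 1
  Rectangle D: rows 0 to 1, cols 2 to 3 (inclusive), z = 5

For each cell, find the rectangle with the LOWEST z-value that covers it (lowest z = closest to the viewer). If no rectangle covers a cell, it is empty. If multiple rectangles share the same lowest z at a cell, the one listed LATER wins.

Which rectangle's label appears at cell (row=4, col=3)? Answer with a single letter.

Answer: C

Derivation:
Check cell (4,3):
  A: rows 3-5 cols 2-3 z=4 -> covers; best now A (z=4)
  B: rows 7-9 cols 0-3 -> outside (row miss)
  C: rows 4-5 cols 0-4 z=1 -> covers; best now C (z=1)
  D: rows 0-1 cols 2-3 -> outside (row miss)
Winner: C at z=1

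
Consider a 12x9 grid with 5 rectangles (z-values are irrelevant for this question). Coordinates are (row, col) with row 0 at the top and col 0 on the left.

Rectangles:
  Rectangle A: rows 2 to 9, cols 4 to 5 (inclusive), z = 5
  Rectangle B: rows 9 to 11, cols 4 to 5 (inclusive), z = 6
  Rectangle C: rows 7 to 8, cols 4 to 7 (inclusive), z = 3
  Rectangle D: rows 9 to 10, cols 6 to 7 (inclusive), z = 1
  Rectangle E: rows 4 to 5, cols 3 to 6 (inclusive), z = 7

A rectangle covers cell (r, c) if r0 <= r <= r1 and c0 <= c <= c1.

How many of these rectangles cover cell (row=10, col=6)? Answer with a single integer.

Check cell (10,6):
  A: rows 2-9 cols 4-5 -> outside (row miss)
  B: rows 9-11 cols 4-5 -> outside (col miss)
  C: rows 7-8 cols 4-7 -> outside (row miss)
  D: rows 9-10 cols 6-7 -> covers
  E: rows 4-5 cols 3-6 -> outside (row miss)
Count covering = 1

Answer: 1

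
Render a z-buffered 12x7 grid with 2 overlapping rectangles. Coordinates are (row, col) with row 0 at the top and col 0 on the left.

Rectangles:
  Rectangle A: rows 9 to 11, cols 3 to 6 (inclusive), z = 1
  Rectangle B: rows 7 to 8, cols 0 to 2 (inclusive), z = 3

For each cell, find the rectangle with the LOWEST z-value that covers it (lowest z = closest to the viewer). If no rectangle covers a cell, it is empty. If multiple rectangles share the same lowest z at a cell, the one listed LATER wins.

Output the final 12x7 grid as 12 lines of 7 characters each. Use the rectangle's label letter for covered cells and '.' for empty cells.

.......
.......
.......
.......
.......
.......
.......
BBB....
BBB....
...AAAA
...AAAA
...AAAA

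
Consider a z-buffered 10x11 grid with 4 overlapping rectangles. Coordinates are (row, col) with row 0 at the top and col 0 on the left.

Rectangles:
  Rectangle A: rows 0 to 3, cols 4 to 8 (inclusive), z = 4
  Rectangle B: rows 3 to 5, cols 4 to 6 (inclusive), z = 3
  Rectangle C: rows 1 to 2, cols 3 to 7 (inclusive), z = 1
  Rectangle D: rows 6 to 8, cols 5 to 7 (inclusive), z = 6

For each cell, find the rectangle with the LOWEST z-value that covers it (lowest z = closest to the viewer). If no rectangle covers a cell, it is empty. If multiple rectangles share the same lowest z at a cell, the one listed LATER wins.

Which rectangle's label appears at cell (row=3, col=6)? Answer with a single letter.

Answer: B

Derivation:
Check cell (3,6):
  A: rows 0-3 cols 4-8 z=4 -> covers; best now A (z=4)
  B: rows 3-5 cols 4-6 z=3 -> covers; best now B (z=3)
  C: rows 1-2 cols 3-7 -> outside (row miss)
  D: rows 6-8 cols 5-7 -> outside (row miss)
Winner: B at z=3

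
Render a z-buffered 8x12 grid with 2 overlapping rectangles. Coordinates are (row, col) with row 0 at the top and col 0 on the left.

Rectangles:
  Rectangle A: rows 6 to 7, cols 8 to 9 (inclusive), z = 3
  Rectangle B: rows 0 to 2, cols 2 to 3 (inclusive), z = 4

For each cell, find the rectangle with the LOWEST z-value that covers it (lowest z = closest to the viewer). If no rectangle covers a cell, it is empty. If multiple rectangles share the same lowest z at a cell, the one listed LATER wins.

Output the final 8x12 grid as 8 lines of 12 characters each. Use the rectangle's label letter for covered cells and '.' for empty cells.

..BB........
..BB........
..BB........
............
............
............
........AA..
........AA..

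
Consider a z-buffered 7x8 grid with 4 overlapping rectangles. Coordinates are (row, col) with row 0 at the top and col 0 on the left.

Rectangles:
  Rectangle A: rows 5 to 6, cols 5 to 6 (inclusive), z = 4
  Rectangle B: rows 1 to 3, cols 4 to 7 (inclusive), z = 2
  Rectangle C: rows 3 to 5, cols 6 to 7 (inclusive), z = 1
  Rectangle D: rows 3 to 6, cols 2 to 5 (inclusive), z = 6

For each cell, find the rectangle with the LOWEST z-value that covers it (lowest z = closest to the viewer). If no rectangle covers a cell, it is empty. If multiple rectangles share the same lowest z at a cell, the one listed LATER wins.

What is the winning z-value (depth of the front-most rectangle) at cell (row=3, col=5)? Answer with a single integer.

Check cell (3,5):
  A: rows 5-6 cols 5-6 -> outside (row miss)
  B: rows 1-3 cols 4-7 z=2 -> covers; best now B (z=2)
  C: rows 3-5 cols 6-7 -> outside (col miss)
  D: rows 3-6 cols 2-5 z=6 -> covers; best now B (z=2)
Winner: B at z=2

Answer: 2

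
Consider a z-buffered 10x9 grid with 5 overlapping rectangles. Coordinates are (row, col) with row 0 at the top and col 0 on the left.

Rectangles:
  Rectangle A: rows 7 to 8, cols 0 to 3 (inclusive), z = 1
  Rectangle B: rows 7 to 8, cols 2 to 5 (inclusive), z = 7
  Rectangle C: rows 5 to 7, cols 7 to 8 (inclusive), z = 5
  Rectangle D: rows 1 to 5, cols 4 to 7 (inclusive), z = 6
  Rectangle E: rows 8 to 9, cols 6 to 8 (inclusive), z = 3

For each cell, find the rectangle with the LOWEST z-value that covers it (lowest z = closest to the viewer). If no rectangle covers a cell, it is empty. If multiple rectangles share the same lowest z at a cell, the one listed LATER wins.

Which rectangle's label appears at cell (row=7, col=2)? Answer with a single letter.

Answer: A

Derivation:
Check cell (7,2):
  A: rows 7-8 cols 0-3 z=1 -> covers; best now A (z=1)
  B: rows 7-8 cols 2-5 z=7 -> covers; best now A (z=1)
  C: rows 5-7 cols 7-8 -> outside (col miss)
  D: rows 1-5 cols 4-7 -> outside (row miss)
  E: rows 8-9 cols 6-8 -> outside (row miss)
Winner: A at z=1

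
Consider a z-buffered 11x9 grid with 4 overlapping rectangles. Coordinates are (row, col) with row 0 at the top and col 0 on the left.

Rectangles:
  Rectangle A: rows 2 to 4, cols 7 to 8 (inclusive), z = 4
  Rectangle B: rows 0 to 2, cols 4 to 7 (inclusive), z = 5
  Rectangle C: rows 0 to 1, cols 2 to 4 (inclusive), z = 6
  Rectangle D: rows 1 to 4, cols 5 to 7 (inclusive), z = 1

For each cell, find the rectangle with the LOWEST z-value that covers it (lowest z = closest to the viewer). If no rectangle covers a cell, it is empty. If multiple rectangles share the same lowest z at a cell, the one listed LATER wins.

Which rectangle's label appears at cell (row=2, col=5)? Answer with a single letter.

Check cell (2,5):
  A: rows 2-4 cols 7-8 -> outside (col miss)
  B: rows 0-2 cols 4-7 z=5 -> covers; best now B (z=5)
  C: rows 0-1 cols 2-4 -> outside (row miss)
  D: rows 1-4 cols 5-7 z=1 -> covers; best now D (z=1)
Winner: D at z=1

Answer: D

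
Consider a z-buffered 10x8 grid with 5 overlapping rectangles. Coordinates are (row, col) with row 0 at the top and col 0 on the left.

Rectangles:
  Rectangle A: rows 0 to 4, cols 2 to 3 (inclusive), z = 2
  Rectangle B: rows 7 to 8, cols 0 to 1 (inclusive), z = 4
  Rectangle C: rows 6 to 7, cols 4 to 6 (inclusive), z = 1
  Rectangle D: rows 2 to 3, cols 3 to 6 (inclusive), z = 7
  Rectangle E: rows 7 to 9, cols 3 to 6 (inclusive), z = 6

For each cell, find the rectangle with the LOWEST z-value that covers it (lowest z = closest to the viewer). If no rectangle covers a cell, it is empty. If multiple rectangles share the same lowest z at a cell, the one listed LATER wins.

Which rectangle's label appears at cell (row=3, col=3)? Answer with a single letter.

Check cell (3,3):
  A: rows 0-4 cols 2-3 z=2 -> covers; best now A (z=2)
  B: rows 7-8 cols 0-1 -> outside (row miss)
  C: rows 6-7 cols 4-6 -> outside (row miss)
  D: rows 2-3 cols 3-6 z=7 -> covers; best now A (z=2)
  E: rows 7-9 cols 3-6 -> outside (row miss)
Winner: A at z=2

Answer: A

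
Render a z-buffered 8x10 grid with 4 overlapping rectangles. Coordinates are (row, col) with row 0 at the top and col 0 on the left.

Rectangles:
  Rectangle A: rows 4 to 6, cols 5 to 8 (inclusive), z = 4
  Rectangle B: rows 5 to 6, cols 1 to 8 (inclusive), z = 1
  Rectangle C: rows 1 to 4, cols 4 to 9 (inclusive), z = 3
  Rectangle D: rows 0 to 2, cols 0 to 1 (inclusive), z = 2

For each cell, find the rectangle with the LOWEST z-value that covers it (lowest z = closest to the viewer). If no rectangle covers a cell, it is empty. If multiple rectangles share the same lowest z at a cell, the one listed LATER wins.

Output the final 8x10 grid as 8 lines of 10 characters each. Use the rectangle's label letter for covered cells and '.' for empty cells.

DD........
DD..CCCCCC
DD..CCCCCC
....CCCCCC
....CCCCCC
.BBBBBBBB.
.BBBBBBBB.
..........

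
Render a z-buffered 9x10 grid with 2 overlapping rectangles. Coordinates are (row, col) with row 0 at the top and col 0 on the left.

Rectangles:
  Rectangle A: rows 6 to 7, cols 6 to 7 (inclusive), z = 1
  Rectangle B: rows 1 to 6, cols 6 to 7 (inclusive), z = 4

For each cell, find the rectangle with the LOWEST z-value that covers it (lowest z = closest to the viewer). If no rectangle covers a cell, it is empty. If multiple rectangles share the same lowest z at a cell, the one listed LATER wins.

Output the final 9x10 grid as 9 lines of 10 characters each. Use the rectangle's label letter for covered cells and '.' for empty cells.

..........
......BB..
......BB..
......BB..
......BB..
......BB..
......AA..
......AA..
..........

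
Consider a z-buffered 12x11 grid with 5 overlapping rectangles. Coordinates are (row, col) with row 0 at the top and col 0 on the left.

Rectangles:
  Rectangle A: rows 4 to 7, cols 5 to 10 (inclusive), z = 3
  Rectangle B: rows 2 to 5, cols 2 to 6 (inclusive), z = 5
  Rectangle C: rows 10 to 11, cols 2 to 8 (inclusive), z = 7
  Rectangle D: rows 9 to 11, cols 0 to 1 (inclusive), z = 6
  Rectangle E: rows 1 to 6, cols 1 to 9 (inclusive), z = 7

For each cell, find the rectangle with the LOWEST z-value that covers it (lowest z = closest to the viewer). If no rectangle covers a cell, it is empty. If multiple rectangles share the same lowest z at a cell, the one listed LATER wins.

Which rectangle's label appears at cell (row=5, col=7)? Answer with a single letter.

Answer: A

Derivation:
Check cell (5,7):
  A: rows 4-7 cols 5-10 z=3 -> covers; best now A (z=3)
  B: rows 2-5 cols 2-6 -> outside (col miss)
  C: rows 10-11 cols 2-8 -> outside (row miss)
  D: rows 9-11 cols 0-1 -> outside (row miss)
  E: rows 1-6 cols 1-9 z=7 -> covers; best now A (z=3)
Winner: A at z=3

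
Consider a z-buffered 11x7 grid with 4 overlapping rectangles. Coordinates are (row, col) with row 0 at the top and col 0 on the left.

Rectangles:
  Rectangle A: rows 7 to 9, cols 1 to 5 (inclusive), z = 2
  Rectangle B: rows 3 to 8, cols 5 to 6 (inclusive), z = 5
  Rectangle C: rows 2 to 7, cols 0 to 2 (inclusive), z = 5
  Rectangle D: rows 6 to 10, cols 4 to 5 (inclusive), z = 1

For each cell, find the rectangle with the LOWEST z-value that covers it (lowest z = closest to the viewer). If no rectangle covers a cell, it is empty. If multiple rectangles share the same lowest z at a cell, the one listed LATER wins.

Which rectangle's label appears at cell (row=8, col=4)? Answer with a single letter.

Check cell (8,4):
  A: rows 7-9 cols 1-5 z=2 -> covers; best now A (z=2)
  B: rows 3-8 cols 5-6 -> outside (col miss)
  C: rows 2-7 cols 0-2 -> outside (row miss)
  D: rows 6-10 cols 4-5 z=1 -> covers; best now D (z=1)
Winner: D at z=1

Answer: D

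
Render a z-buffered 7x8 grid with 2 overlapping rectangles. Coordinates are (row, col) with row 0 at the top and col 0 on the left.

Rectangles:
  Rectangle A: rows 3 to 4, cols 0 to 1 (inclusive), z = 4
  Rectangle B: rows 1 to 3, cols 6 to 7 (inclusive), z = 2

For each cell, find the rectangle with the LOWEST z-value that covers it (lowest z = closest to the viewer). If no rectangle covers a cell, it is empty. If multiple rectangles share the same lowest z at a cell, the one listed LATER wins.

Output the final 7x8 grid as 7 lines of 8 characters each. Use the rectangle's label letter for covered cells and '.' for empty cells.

........
......BB
......BB
AA....BB
AA......
........
........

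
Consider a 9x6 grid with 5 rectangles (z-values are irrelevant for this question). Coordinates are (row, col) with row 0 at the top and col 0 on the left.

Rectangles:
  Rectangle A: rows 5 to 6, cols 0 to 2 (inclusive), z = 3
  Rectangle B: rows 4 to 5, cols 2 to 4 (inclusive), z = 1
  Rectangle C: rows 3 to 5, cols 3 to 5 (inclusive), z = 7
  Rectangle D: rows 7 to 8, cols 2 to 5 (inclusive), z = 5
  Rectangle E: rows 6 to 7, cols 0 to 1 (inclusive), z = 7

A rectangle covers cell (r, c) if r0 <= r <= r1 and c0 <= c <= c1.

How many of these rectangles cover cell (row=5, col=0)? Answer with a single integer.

Answer: 1

Derivation:
Check cell (5,0):
  A: rows 5-6 cols 0-2 -> covers
  B: rows 4-5 cols 2-4 -> outside (col miss)
  C: rows 3-5 cols 3-5 -> outside (col miss)
  D: rows 7-8 cols 2-5 -> outside (row miss)
  E: rows 6-7 cols 0-1 -> outside (row miss)
Count covering = 1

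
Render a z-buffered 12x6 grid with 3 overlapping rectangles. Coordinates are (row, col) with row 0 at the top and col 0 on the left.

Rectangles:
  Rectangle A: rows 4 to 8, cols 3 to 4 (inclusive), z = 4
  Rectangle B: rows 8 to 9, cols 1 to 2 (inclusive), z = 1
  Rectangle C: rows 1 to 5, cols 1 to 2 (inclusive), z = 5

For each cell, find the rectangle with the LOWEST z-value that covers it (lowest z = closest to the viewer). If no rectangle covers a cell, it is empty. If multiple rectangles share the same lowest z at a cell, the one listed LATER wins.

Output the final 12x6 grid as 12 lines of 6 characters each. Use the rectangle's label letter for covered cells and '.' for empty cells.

......
.CC...
.CC...
.CC...
.CCAA.
.CCAA.
...AA.
...AA.
.BBAA.
.BB...
......
......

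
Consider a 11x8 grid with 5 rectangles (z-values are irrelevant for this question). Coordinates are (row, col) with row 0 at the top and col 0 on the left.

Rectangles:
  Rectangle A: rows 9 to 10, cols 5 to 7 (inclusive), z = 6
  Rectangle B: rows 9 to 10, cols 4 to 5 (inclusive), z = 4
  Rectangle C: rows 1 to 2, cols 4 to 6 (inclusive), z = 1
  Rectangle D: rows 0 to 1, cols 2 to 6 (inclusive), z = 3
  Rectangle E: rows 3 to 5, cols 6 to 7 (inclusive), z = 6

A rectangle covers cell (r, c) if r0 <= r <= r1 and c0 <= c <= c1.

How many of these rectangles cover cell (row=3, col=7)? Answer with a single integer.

Check cell (3,7):
  A: rows 9-10 cols 5-7 -> outside (row miss)
  B: rows 9-10 cols 4-5 -> outside (row miss)
  C: rows 1-2 cols 4-6 -> outside (row miss)
  D: rows 0-1 cols 2-6 -> outside (row miss)
  E: rows 3-5 cols 6-7 -> covers
Count covering = 1

Answer: 1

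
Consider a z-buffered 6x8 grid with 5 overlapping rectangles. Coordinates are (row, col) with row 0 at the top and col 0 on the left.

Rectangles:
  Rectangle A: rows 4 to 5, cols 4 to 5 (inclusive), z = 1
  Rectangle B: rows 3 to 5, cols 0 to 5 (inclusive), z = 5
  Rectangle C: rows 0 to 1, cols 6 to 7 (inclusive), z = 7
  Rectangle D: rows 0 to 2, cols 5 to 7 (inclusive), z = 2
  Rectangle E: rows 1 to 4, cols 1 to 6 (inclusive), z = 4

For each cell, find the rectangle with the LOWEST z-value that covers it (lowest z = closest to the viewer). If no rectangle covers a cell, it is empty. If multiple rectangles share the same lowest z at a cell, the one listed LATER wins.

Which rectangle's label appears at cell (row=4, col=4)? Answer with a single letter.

Check cell (4,4):
  A: rows 4-5 cols 4-5 z=1 -> covers; best now A (z=1)
  B: rows 3-5 cols 0-5 z=5 -> covers; best now A (z=1)
  C: rows 0-1 cols 6-7 -> outside (row miss)
  D: rows 0-2 cols 5-7 -> outside (row miss)
  E: rows 1-4 cols 1-6 z=4 -> covers; best now A (z=1)
Winner: A at z=1

Answer: A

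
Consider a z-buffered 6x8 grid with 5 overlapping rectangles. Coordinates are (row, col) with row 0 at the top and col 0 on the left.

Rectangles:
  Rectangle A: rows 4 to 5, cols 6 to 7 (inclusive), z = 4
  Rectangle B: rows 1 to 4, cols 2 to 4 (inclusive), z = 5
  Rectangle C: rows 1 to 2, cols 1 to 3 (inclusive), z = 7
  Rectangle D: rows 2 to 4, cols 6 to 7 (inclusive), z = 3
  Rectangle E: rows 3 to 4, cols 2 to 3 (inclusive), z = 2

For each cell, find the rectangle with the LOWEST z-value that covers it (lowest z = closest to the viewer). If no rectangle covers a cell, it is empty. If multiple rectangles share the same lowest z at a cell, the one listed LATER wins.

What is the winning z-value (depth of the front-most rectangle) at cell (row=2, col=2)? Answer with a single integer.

Check cell (2,2):
  A: rows 4-5 cols 6-7 -> outside (row miss)
  B: rows 1-4 cols 2-4 z=5 -> covers; best now B (z=5)
  C: rows 1-2 cols 1-3 z=7 -> covers; best now B (z=5)
  D: rows 2-4 cols 6-7 -> outside (col miss)
  E: rows 3-4 cols 2-3 -> outside (row miss)
Winner: B at z=5

Answer: 5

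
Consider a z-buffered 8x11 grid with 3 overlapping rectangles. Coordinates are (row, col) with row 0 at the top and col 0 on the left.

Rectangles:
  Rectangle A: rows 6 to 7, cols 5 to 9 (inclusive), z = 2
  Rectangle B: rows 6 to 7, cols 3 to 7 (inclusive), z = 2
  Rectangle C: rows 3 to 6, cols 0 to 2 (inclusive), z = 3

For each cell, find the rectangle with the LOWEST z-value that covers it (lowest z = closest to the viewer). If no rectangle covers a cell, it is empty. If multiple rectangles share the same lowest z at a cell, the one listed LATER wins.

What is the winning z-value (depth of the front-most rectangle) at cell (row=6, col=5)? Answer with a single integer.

Answer: 2

Derivation:
Check cell (6,5):
  A: rows 6-7 cols 5-9 z=2 -> covers; best now A (z=2)
  B: rows 6-7 cols 3-7 z=2 -> covers; best now B (z=2)
  C: rows 3-6 cols 0-2 -> outside (col miss)
Winner: B at z=2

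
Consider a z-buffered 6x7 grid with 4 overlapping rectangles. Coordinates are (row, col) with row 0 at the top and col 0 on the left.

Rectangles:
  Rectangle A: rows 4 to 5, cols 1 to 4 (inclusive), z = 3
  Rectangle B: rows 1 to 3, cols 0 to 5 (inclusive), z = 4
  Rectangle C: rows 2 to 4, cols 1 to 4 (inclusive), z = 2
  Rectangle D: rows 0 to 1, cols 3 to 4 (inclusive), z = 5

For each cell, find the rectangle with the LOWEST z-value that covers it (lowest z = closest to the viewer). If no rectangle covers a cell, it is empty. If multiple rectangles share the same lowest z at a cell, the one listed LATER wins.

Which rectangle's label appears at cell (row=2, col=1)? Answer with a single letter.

Check cell (2,1):
  A: rows 4-5 cols 1-4 -> outside (row miss)
  B: rows 1-3 cols 0-5 z=4 -> covers; best now B (z=4)
  C: rows 2-4 cols 1-4 z=2 -> covers; best now C (z=2)
  D: rows 0-1 cols 3-4 -> outside (row miss)
Winner: C at z=2

Answer: C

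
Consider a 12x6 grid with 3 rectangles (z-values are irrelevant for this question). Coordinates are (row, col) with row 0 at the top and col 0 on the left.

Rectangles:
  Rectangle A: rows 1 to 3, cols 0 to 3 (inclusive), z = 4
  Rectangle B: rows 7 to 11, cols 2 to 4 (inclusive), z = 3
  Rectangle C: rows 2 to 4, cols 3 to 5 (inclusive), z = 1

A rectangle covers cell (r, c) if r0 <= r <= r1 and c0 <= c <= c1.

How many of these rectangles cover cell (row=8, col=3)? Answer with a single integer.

Check cell (8,3):
  A: rows 1-3 cols 0-3 -> outside (row miss)
  B: rows 7-11 cols 2-4 -> covers
  C: rows 2-4 cols 3-5 -> outside (row miss)
Count covering = 1

Answer: 1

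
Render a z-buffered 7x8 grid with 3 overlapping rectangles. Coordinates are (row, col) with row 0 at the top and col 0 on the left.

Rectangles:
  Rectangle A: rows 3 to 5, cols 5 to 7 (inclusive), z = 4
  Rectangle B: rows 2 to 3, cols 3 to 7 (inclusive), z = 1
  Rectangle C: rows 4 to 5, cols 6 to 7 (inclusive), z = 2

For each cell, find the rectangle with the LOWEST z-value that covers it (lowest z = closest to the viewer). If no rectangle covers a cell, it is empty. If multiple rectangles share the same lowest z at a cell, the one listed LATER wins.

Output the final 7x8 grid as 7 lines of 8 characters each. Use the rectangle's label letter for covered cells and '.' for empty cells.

........
........
...BBBBB
...BBBBB
.....ACC
.....ACC
........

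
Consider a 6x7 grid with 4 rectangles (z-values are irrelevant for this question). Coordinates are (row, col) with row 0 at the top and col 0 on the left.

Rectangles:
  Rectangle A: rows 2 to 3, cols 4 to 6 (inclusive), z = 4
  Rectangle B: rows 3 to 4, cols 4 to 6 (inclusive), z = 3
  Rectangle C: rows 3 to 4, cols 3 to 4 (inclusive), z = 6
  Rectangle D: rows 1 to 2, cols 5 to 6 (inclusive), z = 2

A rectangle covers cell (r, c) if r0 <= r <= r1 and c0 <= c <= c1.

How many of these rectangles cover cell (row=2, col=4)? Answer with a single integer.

Check cell (2,4):
  A: rows 2-3 cols 4-6 -> covers
  B: rows 3-4 cols 4-6 -> outside (row miss)
  C: rows 3-4 cols 3-4 -> outside (row miss)
  D: rows 1-2 cols 5-6 -> outside (col miss)
Count covering = 1

Answer: 1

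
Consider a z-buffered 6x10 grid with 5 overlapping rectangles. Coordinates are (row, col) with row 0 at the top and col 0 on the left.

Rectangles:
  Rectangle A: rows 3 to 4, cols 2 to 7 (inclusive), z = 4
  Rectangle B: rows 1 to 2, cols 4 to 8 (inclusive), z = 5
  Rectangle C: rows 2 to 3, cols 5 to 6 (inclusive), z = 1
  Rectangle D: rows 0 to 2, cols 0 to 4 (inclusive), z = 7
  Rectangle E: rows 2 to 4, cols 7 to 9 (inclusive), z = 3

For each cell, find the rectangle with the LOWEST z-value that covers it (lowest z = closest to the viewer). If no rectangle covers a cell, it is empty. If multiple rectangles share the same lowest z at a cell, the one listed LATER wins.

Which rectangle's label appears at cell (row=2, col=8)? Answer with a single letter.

Check cell (2,8):
  A: rows 3-4 cols 2-7 -> outside (row miss)
  B: rows 1-2 cols 4-8 z=5 -> covers; best now B (z=5)
  C: rows 2-3 cols 5-6 -> outside (col miss)
  D: rows 0-2 cols 0-4 -> outside (col miss)
  E: rows 2-4 cols 7-9 z=3 -> covers; best now E (z=3)
Winner: E at z=3

Answer: E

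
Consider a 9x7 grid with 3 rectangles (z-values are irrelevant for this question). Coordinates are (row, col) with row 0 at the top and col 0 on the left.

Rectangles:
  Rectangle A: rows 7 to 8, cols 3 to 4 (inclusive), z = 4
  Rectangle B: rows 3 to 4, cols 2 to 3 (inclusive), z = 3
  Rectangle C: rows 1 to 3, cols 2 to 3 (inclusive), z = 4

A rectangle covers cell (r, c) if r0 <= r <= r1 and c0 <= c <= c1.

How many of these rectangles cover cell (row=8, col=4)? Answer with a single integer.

Answer: 1

Derivation:
Check cell (8,4):
  A: rows 7-8 cols 3-4 -> covers
  B: rows 3-4 cols 2-3 -> outside (row miss)
  C: rows 1-3 cols 2-3 -> outside (row miss)
Count covering = 1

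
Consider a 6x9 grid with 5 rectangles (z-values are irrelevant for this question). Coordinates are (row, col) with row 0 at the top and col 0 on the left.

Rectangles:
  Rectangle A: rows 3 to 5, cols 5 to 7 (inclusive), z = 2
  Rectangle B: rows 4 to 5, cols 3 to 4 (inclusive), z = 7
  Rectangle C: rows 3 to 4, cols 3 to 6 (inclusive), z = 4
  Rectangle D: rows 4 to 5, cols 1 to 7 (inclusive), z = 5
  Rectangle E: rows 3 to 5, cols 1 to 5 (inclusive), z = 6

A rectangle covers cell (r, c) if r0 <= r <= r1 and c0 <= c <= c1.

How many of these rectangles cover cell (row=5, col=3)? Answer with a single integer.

Check cell (5,3):
  A: rows 3-5 cols 5-7 -> outside (col miss)
  B: rows 4-5 cols 3-4 -> covers
  C: rows 3-4 cols 3-6 -> outside (row miss)
  D: rows 4-5 cols 1-7 -> covers
  E: rows 3-5 cols 1-5 -> covers
Count covering = 3

Answer: 3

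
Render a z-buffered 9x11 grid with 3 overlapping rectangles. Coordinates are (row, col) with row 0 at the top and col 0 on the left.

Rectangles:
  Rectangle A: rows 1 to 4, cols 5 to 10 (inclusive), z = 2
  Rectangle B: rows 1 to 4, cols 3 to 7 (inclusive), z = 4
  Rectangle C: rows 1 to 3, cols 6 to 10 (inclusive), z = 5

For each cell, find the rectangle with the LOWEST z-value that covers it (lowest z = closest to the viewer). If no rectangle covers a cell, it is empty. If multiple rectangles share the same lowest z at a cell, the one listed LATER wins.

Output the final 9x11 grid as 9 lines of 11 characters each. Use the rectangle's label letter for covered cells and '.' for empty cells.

...........
...BBAAAAAA
...BBAAAAAA
...BBAAAAAA
...BBAAAAAA
...........
...........
...........
...........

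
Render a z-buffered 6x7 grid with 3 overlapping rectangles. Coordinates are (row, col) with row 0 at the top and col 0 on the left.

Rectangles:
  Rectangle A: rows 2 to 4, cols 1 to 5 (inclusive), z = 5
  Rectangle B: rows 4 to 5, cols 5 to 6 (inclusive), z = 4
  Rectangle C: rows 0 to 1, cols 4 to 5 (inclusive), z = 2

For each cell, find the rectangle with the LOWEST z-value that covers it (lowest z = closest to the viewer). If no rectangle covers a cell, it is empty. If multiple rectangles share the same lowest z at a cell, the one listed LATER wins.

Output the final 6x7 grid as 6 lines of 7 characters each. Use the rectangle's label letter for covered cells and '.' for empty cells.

....CC.
....CC.
.AAAAA.
.AAAAA.
.AAAABB
.....BB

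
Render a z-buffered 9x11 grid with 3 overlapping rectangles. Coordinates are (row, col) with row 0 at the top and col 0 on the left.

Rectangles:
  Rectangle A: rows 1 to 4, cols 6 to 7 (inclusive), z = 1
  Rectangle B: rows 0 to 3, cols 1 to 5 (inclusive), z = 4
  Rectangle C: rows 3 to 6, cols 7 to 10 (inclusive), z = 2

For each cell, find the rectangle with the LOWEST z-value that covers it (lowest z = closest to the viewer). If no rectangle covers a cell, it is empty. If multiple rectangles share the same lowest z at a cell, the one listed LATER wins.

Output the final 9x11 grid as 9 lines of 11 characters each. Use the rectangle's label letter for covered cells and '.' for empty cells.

.BBBBB.....
.BBBBBAA...
.BBBBBAA...
.BBBBBAACCC
......AACCC
.......CCCC
.......CCCC
...........
...........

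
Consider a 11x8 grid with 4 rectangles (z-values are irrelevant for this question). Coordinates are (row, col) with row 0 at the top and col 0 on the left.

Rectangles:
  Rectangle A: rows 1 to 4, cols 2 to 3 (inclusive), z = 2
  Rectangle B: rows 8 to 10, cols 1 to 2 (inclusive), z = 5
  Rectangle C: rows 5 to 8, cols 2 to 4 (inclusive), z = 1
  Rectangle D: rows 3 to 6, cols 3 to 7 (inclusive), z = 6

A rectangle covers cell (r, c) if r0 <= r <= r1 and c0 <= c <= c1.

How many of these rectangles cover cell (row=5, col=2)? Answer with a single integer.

Check cell (5,2):
  A: rows 1-4 cols 2-3 -> outside (row miss)
  B: rows 8-10 cols 1-2 -> outside (row miss)
  C: rows 5-8 cols 2-4 -> covers
  D: rows 3-6 cols 3-7 -> outside (col miss)
Count covering = 1

Answer: 1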